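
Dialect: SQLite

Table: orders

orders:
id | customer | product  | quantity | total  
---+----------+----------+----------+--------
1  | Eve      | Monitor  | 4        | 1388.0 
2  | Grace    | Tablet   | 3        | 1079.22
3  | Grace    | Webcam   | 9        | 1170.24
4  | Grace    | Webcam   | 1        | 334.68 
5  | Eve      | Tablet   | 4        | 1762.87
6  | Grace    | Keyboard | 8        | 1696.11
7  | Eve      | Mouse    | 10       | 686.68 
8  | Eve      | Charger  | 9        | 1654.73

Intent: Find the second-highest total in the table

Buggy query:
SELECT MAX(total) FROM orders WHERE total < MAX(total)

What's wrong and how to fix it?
Bug: The inner MAX is an aggregate inside WHERE, which is not allowed

Fix: Put the inner MAX in a scalar subquery

Corrected query:
SELECT MAX(total) FROM orders WHERE total < (SELECT MAX(total) FROM orders)

Result:
MAX(total)
----------
1696.11   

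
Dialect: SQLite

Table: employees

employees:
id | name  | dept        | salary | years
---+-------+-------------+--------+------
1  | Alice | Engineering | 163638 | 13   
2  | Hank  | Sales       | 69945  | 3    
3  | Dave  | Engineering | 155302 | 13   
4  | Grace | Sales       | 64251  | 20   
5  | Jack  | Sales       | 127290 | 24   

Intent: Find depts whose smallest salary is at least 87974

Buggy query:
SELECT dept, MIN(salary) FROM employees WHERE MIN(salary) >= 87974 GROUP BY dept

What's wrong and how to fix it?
Bug: MIN() in WHERE is a misuse of aggregate

Fix: Use HAVING for the per-group MIN condition

Corrected query:
SELECT dept, MIN(salary) FROM employees GROUP BY dept HAVING MIN(salary) >= 87974

Result:
dept        | MIN(salary)
------------+------------
Engineering | 155302     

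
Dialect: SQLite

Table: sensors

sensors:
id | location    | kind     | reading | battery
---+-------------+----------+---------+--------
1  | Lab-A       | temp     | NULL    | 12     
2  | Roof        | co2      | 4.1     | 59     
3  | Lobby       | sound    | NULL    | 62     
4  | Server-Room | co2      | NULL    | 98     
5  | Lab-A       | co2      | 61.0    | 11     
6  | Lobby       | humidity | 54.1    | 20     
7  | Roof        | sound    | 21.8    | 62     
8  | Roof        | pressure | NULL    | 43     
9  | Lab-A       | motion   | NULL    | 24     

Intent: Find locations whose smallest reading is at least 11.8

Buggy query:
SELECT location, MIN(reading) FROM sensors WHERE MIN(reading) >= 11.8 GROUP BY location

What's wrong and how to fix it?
Bug: Aggregates like MIN are computed per group after WHERE runs

Fix: Replace WHERE with HAVING after the GROUP BY

Corrected query:
SELECT location, MIN(reading) FROM sensors GROUP BY location HAVING MIN(reading) >= 11.8

Result:
location | MIN(reading)
---------+-------------
Lab-A    | 61          
Lobby    | 54.1        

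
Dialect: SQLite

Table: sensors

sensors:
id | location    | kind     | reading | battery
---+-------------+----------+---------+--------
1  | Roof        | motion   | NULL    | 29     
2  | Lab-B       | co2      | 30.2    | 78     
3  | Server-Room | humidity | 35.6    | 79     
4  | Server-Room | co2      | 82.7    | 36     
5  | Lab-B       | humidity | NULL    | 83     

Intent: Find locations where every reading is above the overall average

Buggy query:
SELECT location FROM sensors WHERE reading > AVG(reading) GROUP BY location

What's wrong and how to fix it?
Bug: WHERE evaluates per row before aggregation, so AVG() is unavailable

Fix: Use a subquery for AVG and a HAVING MIN(...) filter so the condition holds for every row in the group

Corrected query:
SELECT location FROM sensors GROUP BY location HAVING MIN(reading) > (SELECT AVG(reading) FROM sensors)

Result:
(no rows)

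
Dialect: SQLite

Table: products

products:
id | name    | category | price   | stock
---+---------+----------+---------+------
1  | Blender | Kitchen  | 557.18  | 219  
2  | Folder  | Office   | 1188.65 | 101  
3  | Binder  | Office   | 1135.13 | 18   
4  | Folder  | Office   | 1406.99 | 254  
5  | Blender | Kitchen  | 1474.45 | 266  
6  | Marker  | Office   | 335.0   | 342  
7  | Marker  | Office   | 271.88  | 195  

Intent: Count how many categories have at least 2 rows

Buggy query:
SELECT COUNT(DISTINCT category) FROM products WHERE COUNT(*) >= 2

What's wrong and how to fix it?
Bug: WHERE filters individual rows, not groups, so a group-level COUNT is invalid there

Fix: Group first with HAVING COUNT(*) >= 2, then COUNT the resulting groups

Corrected query:
SELECT COUNT(*) FROM (SELECT category FROM products GROUP BY category HAVING COUNT(*) >= 2)

Result:
COUNT(*)
--------
2       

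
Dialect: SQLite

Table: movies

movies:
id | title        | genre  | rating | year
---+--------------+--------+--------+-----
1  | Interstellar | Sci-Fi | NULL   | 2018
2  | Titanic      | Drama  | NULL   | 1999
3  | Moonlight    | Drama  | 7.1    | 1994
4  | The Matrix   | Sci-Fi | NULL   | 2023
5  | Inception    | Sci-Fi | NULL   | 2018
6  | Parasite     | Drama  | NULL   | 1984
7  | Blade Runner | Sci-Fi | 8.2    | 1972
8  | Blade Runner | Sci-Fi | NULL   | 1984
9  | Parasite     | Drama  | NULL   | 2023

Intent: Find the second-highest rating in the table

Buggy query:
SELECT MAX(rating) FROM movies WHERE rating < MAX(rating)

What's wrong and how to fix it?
Bug: MAX(rating) on the right of the comparison is an aggregate-in-WHERE error

Fix: Compute the overall MAX in a subquery, then take MAX of rows below it

Corrected query:
SELECT MAX(rating) FROM movies WHERE rating < (SELECT MAX(rating) FROM movies)

Result:
MAX(rating)
-----------
7.1        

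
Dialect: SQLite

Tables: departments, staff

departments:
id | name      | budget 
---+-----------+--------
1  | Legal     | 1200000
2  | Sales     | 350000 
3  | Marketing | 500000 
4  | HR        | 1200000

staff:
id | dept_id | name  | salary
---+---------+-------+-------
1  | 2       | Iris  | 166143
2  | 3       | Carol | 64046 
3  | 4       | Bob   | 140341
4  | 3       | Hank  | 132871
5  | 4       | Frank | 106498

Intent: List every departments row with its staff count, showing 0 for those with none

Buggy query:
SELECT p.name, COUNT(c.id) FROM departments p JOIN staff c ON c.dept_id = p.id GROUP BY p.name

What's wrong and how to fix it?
Bug: INNER JOIN drops departments rows that have no matching staff rows

Fix: Use LEFT JOIN so parents without children still appear (COUNT(c.id) gives 0)

Corrected query:
SELECT p.name, COUNT(c.id) FROM departments p LEFT JOIN staff c ON c.dept_id = p.id GROUP BY p.name

Result:
name      | COUNT(c.id)
----------+------------
HR        | 2          
Legal     | 0          
Marketing | 2          
Sales     | 1          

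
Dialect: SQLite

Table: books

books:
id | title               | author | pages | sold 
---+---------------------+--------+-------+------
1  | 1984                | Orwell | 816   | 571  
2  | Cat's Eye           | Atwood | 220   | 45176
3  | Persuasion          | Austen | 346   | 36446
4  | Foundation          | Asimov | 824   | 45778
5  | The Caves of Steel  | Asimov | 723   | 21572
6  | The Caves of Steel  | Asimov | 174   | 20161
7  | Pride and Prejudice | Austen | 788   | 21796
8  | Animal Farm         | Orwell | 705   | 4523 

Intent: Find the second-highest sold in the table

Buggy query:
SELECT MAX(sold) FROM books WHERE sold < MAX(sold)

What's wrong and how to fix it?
Bug: The inner MAX is an aggregate inside WHERE, which is not allowed

Fix: Put the inner MAX in a scalar subquery

Corrected query:
SELECT MAX(sold) FROM books WHERE sold < (SELECT MAX(sold) FROM books)

Result:
MAX(sold)
---------
45176    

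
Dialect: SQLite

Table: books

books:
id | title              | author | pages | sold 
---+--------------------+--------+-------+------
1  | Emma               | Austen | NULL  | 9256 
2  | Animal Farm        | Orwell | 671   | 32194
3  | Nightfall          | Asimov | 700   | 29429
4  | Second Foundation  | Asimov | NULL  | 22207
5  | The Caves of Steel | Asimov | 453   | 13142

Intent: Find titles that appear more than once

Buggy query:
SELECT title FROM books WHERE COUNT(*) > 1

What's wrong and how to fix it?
Bug: COUNT(*) is an aggregate and cannot be used in WHERE

Fix: Group first, then use HAVING for the count condition

Corrected query:
SELECT title FROM books GROUP BY title HAVING COUNT(*) > 1

Result:
(no rows)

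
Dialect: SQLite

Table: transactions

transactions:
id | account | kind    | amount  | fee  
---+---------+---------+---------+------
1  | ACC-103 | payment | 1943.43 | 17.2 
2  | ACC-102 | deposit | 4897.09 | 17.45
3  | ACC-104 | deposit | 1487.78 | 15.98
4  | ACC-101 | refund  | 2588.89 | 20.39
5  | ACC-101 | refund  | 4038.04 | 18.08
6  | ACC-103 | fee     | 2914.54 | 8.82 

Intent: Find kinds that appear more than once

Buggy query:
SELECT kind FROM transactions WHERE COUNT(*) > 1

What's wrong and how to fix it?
Bug: COUNT(*) is an aggregate and cannot be used in WHERE

Fix: GROUP BY kind, then filter groups with HAVING COUNT(*) > 1

Corrected query:
SELECT kind FROM transactions GROUP BY kind HAVING COUNT(*) > 1

Result:
kind   
-------
deposit
refund 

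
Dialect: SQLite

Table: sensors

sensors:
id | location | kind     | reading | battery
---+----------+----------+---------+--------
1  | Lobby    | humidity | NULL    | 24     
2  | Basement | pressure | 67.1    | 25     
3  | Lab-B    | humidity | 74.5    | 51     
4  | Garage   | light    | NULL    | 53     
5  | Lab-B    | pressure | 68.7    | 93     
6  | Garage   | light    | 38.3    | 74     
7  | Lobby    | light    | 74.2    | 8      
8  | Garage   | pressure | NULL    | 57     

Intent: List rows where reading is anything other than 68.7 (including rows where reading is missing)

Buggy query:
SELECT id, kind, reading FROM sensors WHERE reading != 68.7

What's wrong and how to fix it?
Bug: Inequality against NULL is unknown, not true; rows with NULL are dropped

Fix: Handle NULL separately with IS NULL alongside the inequality

Corrected query:
SELECT id, kind, reading FROM sensors WHERE reading != 68.7 OR reading IS NULL

Result:
id | kind     | reading
---+----------+--------
1  | humidity | NULL   
2  | pressure | 67.1   
3  | humidity | 74.5   
4  | light    | NULL   
6  | light    | 38.3   
7  | light    | 74.2   
8  | pressure | NULL   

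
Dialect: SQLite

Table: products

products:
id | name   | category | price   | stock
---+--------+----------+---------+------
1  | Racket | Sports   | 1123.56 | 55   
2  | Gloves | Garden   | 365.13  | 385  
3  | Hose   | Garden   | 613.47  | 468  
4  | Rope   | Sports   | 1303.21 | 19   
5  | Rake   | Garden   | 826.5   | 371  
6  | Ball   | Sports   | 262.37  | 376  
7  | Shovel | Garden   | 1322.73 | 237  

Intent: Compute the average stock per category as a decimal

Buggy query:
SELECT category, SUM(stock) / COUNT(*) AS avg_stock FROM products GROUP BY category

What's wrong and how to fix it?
Bug: SUM(stock) and COUNT(*) are both integers; the division truncates the fractional part

Fix: Multiply by 1.0 (or CAST to REAL) to force floating-point division

Corrected query:
SELECT category, SUM(stock) * 1.0 / COUNT(*) AS avg_stock FROM products GROUP BY category

Result:
category | avg_stock
---------+----------
Garden   | 365.25   
Sports   | 150      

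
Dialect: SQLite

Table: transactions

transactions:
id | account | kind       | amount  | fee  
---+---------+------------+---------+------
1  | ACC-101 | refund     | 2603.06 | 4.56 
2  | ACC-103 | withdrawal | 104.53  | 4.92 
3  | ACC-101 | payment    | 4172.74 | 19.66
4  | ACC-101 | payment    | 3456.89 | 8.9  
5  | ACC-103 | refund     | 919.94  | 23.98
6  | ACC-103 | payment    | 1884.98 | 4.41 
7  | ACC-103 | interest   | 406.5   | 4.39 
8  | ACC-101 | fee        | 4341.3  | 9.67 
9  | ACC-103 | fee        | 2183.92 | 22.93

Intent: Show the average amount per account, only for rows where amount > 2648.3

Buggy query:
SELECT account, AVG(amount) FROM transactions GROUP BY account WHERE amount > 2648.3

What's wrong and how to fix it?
Bug: WHERE cannot follow GROUP BY

Fix: Place WHERE between FROM and GROUP BY

Corrected query:
SELECT account, AVG(amount) FROM transactions WHERE amount > 2648.3 GROUP BY account

Result:
account | AVG(amount)
--------+------------
ACC-101 | 3990.31    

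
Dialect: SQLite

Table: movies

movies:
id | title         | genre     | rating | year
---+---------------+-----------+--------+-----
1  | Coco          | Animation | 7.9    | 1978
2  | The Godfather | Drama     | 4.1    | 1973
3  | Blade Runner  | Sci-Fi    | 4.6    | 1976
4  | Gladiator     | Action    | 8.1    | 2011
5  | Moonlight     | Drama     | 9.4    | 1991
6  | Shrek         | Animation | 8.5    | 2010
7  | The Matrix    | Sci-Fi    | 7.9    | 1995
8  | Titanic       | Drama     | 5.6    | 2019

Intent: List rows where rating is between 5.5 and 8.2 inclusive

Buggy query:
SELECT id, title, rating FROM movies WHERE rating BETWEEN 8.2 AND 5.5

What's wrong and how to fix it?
Bug: The bounds are reversed; BETWEEN a AND b requires a <= b to match anything

Fix: Write BETWEEN 5.5 AND 8.2

Corrected query:
SELECT id, title, rating FROM movies WHERE rating BETWEEN 5.5 AND 8.2

Result:
id | title      | rating
---+------------+-------
1  | Coco       | 7.9   
4  | Gladiator  | 8.1   
7  | The Matrix | 7.9   
8  | Titanic    | 5.6   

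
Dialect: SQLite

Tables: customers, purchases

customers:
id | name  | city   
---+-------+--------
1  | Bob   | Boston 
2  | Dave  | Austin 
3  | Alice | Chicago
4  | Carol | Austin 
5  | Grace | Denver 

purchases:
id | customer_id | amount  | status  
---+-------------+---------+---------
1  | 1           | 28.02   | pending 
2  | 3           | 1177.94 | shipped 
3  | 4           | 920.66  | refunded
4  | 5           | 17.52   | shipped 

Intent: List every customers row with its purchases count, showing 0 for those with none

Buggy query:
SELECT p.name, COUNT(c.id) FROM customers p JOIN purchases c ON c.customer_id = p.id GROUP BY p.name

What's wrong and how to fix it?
Bug: An inner join excludes parents with zero children

Fix: Use LEFT JOIN so parents without children still appear (COUNT(c.id) gives 0)

Corrected query:
SELECT p.name, COUNT(c.id) FROM customers p LEFT JOIN purchases c ON c.customer_id = p.id GROUP BY p.name

Result:
name  | COUNT(c.id)
------+------------
Alice | 1          
Bob   | 1          
Carol | 1          
Dave  | 0          
Grace | 1          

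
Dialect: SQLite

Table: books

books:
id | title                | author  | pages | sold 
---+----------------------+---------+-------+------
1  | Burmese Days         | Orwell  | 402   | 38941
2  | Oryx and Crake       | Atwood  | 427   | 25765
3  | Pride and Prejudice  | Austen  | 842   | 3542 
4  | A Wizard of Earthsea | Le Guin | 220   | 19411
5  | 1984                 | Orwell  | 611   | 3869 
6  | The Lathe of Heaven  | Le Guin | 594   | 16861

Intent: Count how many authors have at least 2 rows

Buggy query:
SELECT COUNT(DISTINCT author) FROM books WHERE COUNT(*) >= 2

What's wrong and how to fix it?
Bug: WHERE filters individual rows, not groups, so a group-level COUNT is invalid there

Fix: Use a subquery that GROUPs and filters with HAVING, then count its rows

Corrected query:
SELECT COUNT(*) FROM (SELECT author FROM books GROUP BY author HAVING COUNT(*) >= 2)

Result:
COUNT(*)
--------
2       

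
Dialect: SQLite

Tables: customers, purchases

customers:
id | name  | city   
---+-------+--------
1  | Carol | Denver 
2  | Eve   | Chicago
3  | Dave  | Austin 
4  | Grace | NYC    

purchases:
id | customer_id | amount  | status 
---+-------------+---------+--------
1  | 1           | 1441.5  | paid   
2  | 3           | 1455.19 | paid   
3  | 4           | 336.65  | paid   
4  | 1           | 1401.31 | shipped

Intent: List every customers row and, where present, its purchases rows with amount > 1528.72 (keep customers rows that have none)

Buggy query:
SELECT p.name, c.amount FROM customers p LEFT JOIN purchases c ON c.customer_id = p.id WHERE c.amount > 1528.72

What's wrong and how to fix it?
Bug: Filtering c.amount in WHERE discards the NULL rows produced by LEFT JOIN, turning it into an inner join

Fix: Move the right-table condition into the ON clause so unmatched parents are kept

Corrected query:
SELECT p.name, c.amount FROM customers p LEFT JOIN purchases c ON c.customer_id = p.id AND c.amount > 1528.72

Result:
name  | amount
------+-------
Carol | NULL  
Eve   | NULL  
Dave  | NULL  
Grace | NULL  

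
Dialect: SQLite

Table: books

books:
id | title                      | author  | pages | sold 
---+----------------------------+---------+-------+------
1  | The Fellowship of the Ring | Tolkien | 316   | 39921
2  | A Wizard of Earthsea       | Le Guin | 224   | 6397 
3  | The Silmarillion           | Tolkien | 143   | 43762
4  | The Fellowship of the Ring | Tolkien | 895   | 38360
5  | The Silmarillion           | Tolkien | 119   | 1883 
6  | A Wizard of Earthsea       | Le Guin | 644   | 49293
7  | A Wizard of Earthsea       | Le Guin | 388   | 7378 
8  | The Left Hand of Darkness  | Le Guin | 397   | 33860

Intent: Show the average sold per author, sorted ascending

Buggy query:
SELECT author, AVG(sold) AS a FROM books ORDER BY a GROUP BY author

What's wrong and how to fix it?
Bug: ORDER BY appears before GROUP BY; SQL clause order requires GROUP BY first

Fix: Move ORDER BY to the end, after GROUP BY

Corrected query:
SELECT author, AVG(sold) AS a FROM books GROUP BY author ORDER BY a

Result:
author  | a      
--------+--------
Le Guin | 24232  
Tolkien | 30981.5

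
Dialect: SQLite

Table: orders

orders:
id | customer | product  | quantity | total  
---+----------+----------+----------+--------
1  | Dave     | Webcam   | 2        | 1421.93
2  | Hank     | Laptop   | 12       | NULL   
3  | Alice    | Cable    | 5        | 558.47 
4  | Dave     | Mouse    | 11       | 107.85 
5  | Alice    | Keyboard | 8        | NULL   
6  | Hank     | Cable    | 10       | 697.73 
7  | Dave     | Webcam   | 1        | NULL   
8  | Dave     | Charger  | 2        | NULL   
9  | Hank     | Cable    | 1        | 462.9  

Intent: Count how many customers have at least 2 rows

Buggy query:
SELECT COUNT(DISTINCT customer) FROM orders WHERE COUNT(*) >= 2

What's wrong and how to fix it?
Bug: COUNT(*) cannot appear in WHERE; the per-group count doesn't exist yet

Fix: Use a subquery that GROUPs and filters with HAVING, then count its rows

Corrected query:
SELECT COUNT(*) FROM (SELECT customer FROM orders GROUP BY customer HAVING COUNT(*) >= 2)

Result:
COUNT(*)
--------
3       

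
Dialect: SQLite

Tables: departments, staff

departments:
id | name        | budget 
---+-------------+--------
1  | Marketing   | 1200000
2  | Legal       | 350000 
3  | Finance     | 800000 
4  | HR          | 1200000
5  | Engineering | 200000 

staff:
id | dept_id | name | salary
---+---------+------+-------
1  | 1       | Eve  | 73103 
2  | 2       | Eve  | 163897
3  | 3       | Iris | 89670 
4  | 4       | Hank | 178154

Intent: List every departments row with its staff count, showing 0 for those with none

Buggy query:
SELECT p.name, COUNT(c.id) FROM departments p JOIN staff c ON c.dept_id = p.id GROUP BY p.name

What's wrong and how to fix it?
Bug: An inner join excludes parents with zero children

Fix: Use LEFT JOIN so parents without children still appear (COUNT(c.id) gives 0)

Corrected query:
SELECT p.name, COUNT(c.id) FROM departments p LEFT JOIN staff c ON c.dept_id = p.id GROUP BY p.name

Result:
name        | COUNT(c.id)
------------+------------
Engineering | 0          
Finance     | 1          
HR          | 1          
Legal       | 1          
Marketing   | 1          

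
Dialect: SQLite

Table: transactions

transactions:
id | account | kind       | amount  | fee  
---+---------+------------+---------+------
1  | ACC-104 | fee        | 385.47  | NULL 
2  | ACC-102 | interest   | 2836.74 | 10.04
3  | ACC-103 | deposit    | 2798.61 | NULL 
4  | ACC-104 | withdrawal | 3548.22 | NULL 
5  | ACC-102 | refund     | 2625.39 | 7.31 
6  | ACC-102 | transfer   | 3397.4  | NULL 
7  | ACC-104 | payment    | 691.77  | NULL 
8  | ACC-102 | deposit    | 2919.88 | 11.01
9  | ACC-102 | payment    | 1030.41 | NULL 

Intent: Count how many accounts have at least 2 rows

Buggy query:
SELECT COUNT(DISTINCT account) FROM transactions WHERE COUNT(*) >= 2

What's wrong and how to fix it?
Bug: COUNT(*) cannot appear in WHERE; the per-group count doesn't exist yet

Fix: Use a subquery that GROUPs and filters with HAVING, then count its rows

Corrected query:
SELECT COUNT(*) FROM (SELECT account FROM transactions GROUP BY account HAVING COUNT(*) >= 2)

Result:
COUNT(*)
--------
2       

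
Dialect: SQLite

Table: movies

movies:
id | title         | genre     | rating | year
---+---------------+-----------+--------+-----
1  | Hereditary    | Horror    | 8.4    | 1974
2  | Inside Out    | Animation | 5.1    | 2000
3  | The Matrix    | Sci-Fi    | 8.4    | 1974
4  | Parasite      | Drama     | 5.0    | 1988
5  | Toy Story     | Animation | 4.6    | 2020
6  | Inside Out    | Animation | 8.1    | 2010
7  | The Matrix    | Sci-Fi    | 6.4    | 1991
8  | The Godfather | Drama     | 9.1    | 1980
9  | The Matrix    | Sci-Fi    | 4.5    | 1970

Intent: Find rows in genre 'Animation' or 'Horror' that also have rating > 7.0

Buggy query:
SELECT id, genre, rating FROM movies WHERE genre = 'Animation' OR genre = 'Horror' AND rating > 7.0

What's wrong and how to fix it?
Bug: AND binds tighter than OR, so this parses as genre = 'Animation' OR (genre = 'Horror' AND rating > 7.0)

Fix: Group the OR with parentheses (or use IN), then AND the threshold

Corrected query:
SELECT id, genre, rating FROM movies WHERE (genre = 'Animation' OR genre = 'Horror') AND rating > 7.0

Result:
id | genre     | rating
---+-----------+-------
1  | Horror    | 8.4   
6  | Animation | 8.1   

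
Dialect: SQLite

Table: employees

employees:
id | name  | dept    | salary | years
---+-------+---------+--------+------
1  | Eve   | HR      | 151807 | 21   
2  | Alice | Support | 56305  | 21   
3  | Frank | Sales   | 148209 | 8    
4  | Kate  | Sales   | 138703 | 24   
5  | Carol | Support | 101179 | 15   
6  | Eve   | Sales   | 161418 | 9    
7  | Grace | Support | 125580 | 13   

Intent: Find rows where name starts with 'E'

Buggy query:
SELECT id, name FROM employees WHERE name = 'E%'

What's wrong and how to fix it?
Bug: '=' compares the literal string including the % character; pattern matching needs LIKE

Fix: Replace '=' with LIKE so 'E%' is treated as a pattern

Corrected query:
SELECT id, name FROM employees WHERE name LIKE 'E%'

Result:
id | name
---+-----
1  | Eve 
6  | Eve 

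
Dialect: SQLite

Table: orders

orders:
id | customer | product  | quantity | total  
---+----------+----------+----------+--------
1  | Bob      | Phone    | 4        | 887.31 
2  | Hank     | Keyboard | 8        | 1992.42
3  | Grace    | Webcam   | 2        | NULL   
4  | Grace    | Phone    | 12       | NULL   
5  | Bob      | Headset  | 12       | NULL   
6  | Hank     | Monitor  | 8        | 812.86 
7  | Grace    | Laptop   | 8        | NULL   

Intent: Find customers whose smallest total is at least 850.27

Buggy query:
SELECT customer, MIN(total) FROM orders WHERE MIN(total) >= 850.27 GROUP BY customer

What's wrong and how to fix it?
Bug: MIN() in WHERE is a misuse of aggregate

Fix: Use HAVING for the per-group MIN condition

Corrected query:
SELECT customer, MIN(total) FROM orders GROUP BY customer HAVING MIN(total) >= 850.27

Result:
customer | MIN(total)
---------+-----------
Bob      | 887.31    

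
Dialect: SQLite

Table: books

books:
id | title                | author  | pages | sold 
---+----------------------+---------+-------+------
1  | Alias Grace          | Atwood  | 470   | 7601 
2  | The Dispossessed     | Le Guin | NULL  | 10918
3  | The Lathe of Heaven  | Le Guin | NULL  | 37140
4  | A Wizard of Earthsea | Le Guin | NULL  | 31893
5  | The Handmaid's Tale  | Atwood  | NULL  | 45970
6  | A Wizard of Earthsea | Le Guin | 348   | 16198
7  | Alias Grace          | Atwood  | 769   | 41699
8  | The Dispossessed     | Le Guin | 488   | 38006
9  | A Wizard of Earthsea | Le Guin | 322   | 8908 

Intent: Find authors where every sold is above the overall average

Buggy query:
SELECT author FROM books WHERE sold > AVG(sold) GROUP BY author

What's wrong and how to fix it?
Bug: WHERE evaluates per row before aggregation, so AVG() is unavailable

Fix: Compute the overall average in a scalar subquery and compare each group's MIN against it in HAVING

Corrected query:
SELECT author FROM books GROUP BY author HAVING MIN(sold) > (SELECT AVG(sold) FROM books)

Result:
(no rows)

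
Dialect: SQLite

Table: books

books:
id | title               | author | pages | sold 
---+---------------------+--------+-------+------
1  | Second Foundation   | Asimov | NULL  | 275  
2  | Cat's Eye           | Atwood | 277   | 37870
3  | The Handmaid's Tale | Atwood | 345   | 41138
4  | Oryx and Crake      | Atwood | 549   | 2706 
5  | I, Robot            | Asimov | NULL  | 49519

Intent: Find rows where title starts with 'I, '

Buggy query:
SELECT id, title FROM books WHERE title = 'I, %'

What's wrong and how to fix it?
Bug: Wildcards only work with LIKE; '=' treats '%' as a literal character

Fix: Replace '=' with LIKE so 'I, %' is treated as a pattern

Corrected query:
SELECT id, title FROM books WHERE title LIKE 'I, %'

Result:
id | title   
---+---------
5  | I, Robot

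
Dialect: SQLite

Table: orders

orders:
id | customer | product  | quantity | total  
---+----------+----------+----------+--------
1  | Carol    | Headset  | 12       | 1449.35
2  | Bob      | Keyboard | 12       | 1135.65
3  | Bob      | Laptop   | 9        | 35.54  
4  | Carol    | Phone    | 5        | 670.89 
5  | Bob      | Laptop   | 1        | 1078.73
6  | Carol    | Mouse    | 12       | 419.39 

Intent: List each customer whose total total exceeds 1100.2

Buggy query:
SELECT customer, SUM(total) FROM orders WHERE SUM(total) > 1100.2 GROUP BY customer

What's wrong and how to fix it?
Bug: SUM(total) is an aggregate, but WHERE filters rows before aggregation

Fix: Use HAVING (which filters groups after aggregation) instead of WHERE

Corrected query:
SELECT customer, SUM(total) FROM orders GROUP BY customer HAVING SUM(total) > 1100.2

Result:
customer | SUM(total)
---------+-----------
Bob      | 2249.92   
Carol    | 2539.63   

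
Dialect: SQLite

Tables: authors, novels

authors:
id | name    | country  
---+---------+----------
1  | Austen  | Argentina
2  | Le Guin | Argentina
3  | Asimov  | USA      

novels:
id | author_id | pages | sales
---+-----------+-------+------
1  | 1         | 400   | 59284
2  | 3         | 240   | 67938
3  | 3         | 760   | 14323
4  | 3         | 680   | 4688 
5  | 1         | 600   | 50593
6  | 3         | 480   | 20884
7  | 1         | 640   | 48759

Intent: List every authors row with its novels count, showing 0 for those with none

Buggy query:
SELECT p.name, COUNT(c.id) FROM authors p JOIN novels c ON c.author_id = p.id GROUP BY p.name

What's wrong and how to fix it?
Bug: An inner join excludes parents with zero children

Fix: Use LEFT JOIN so parents without children still appear (COUNT(c.id) gives 0)

Corrected query:
SELECT p.name, COUNT(c.id) FROM authors p LEFT JOIN novels c ON c.author_id = p.id GROUP BY p.name

Result:
name    | COUNT(c.id)
--------+------------
Asimov  | 4          
Austen  | 3          
Le Guin | 0          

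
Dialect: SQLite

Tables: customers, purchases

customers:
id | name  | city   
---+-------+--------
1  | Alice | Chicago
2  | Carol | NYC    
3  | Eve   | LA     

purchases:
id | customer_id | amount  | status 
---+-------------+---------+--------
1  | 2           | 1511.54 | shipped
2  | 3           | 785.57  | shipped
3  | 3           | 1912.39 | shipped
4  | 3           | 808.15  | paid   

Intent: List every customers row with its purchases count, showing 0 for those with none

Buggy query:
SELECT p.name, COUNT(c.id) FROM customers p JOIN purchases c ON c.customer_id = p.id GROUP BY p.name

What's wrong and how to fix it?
Bug: INNER JOIN drops customers rows that have no matching purchases rows

Fix: Switch to LEFT JOIN to retain unmatched parent rows

Corrected query:
SELECT p.name, COUNT(c.id) FROM customers p LEFT JOIN purchases c ON c.customer_id = p.id GROUP BY p.name

Result:
name  | COUNT(c.id)
------+------------
Alice | 0          
Carol | 1          
Eve   | 3          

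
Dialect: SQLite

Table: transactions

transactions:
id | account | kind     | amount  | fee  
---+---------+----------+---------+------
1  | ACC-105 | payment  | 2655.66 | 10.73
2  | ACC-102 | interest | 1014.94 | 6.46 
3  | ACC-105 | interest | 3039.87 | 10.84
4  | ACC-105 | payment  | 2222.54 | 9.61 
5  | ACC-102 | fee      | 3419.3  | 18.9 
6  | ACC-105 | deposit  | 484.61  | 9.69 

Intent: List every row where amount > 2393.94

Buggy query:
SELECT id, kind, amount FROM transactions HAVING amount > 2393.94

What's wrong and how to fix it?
Bug: HAVING filters the output of aggregation, but this query has no GROUP BY and no aggregate functions, so SQLite rejects it (HAVING clause on a non-aggregate query); the condition here is per row

Fix: Replace HAVING with WHERE since the condition applies to individual rows

Corrected query:
SELECT id, kind, amount FROM transactions WHERE amount > 2393.94

Result:
id | kind     | amount 
---+----------+--------
1  | payment  | 2655.66
3  | interest | 3039.87
5  | fee      | 3419.3 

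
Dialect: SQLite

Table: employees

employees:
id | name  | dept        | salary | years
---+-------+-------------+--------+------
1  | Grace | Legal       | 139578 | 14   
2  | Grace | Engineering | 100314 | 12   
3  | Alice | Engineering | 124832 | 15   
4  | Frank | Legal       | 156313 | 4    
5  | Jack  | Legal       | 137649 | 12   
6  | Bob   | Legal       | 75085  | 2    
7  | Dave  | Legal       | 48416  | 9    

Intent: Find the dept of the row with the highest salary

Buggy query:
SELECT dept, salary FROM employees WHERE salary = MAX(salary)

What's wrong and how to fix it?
Bug: MAX(salary) is an aggregate and cannot be used directly in WHERE

Fix: Wrap MAX in a scalar subquery so WHERE compares against a single value

Corrected query:
SELECT dept, salary FROM employees WHERE salary = (SELECT MAX(salary) FROM employees)

Result:
dept  | salary
------+-------
Legal | 156313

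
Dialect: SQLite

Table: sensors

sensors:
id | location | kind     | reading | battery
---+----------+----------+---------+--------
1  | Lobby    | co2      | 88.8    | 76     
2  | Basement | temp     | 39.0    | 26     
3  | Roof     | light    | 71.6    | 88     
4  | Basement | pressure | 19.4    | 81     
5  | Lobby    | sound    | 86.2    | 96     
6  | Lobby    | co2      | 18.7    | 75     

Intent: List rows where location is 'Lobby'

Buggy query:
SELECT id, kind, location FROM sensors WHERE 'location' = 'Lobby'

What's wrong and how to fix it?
Bug: Single quotes denote string literals in SQL; the column name is being compared as a constant string

Fix: Reference the column as location without single quotes

Corrected query:
SELECT id, kind, location FROM sensors WHERE location = 'Lobby'

Result:
id | kind  | location
---+-------+---------
1  | co2   | Lobby   
5  | sound | Lobby   
6  | co2   | Lobby   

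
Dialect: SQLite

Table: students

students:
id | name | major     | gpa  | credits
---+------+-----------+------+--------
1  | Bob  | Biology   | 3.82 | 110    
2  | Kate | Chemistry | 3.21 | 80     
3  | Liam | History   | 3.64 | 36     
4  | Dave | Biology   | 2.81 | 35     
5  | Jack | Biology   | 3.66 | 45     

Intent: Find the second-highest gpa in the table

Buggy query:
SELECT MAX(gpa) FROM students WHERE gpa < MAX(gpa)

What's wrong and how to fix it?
Bug: The inner MAX is an aggregate inside WHERE, which is not allowed

Fix: Put the inner MAX in a scalar subquery

Corrected query:
SELECT MAX(gpa) FROM students WHERE gpa < (SELECT MAX(gpa) FROM students)

Result:
MAX(gpa)
--------
3.66    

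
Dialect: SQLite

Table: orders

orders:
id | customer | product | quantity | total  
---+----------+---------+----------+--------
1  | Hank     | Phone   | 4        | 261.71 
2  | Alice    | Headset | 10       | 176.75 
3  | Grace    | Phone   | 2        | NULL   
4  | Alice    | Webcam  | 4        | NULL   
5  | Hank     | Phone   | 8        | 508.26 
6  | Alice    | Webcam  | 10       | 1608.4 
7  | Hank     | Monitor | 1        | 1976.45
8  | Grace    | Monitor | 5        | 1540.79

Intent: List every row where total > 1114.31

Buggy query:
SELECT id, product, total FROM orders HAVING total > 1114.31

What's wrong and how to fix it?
Bug: HAVING filters the output of aggregation, but this query has no GROUP BY and no aggregate functions, so SQLite rejects it (HAVING clause on a non-aggregate query); the condition here is per row

Fix: Replace HAVING with WHERE since the condition applies to individual rows

Corrected query:
SELECT id, product, total FROM orders WHERE total > 1114.31

Result:
id | product | total  
---+---------+--------
6  | Webcam  | 1608.4 
7  | Monitor | 1976.45
8  | Monitor | 1540.79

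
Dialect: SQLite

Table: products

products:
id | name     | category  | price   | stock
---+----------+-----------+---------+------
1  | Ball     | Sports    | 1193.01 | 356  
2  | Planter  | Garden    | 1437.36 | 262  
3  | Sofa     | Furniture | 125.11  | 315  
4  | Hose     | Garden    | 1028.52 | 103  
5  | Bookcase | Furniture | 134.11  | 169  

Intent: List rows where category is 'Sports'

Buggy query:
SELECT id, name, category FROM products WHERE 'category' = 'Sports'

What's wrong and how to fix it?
Bug: 'category' in single quotes is a string literal, not the column; the comparison is literal-vs-literal and never true

Fix: Remove the quotes around the column name (or use double quotes for an identifier)

Corrected query:
SELECT id, name, category FROM products WHERE category = 'Sports'

Result:
id | name | category
---+------+---------
1  | Ball | Sports  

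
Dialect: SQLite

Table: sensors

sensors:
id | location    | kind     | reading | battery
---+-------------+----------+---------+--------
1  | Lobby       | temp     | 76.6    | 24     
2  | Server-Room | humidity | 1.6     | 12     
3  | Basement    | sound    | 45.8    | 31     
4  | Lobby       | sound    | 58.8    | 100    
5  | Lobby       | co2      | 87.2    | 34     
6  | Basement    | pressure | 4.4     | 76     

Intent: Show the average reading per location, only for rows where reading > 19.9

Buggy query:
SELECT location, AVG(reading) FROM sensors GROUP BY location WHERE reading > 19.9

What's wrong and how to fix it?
Bug: WHERE cannot follow GROUP BY

Fix: Move the WHERE clause before GROUP BY

Corrected query:
SELECT location, AVG(reading) FROM sensors WHERE reading > 19.9 GROUP BY location

Result:
location | AVG(reading)
---------+-------------
Basement | 45.8        
Lobby    | 74.2        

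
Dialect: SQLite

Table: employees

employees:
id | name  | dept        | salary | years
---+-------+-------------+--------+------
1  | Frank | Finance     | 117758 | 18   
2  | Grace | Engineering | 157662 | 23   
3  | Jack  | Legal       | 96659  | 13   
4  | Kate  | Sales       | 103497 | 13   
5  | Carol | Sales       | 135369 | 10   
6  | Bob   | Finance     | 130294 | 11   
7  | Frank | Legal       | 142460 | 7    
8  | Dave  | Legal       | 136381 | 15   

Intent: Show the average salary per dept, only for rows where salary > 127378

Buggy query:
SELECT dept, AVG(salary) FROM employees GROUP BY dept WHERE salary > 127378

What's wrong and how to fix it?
Bug: Row-level WHERE must come before GROUP BY in the clause order

Fix: Place WHERE between FROM and GROUP BY

Corrected query:
SELECT dept, AVG(salary) FROM employees WHERE salary > 127378 GROUP BY dept

Result:
dept        | AVG(salary)
------------+------------
Engineering | 157662     
Finance     | 130294     
Legal       | 139420.5   
Sales       | 135369     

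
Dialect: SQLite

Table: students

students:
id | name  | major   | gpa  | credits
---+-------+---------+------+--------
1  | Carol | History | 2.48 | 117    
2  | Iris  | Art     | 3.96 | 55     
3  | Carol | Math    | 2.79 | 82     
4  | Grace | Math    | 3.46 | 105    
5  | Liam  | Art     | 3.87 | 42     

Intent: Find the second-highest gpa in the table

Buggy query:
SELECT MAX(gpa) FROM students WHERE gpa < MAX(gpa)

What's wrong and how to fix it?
Bug: MAX(gpa) on the right of the comparison is an aggregate-in-WHERE error

Fix: Put the inner MAX in a scalar subquery

Corrected query:
SELECT MAX(gpa) FROM students WHERE gpa < (SELECT MAX(gpa) FROM students)

Result:
MAX(gpa)
--------
3.87    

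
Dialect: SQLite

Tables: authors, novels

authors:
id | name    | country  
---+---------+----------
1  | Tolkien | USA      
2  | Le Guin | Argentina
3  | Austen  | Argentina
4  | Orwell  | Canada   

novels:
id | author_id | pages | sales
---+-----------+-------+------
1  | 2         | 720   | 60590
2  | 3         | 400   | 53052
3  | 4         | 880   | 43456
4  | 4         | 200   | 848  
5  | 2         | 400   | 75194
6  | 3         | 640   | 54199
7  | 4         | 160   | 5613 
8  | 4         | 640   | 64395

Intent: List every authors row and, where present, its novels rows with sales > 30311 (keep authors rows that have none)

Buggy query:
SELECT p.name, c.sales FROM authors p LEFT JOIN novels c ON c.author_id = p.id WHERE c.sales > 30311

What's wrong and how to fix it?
Bug: A WHERE condition on the right-hand table after LEFT JOIN drops unmatched parents

Fix: Put 'c.sales > 30311' in the JOIN's ON clause instead of WHERE

Corrected query:
SELECT p.name, c.sales FROM authors p LEFT JOIN novels c ON c.author_id = p.id AND c.sales > 30311

Result:
name    | sales
--------+------
Tolkien | NULL 
Le Guin | 60590
Le Guin | 75194
Austen  | 53052
Austen  | 54199
Orwell  | 43456
Orwell  | 64395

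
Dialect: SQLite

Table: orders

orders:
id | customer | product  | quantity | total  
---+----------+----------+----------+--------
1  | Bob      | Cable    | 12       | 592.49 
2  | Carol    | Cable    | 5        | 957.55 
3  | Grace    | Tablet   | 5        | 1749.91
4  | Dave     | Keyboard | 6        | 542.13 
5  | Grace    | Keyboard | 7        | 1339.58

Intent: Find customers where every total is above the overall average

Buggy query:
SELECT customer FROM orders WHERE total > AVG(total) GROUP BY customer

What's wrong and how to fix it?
Bug: AVG() is an aggregate; it can't sit directly in WHERE

Fix: Use a subquery for AVG and a HAVING MIN(...) filter so the condition holds for every row in the group

Corrected query:
SELECT customer FROM orders GROUP BY customer HAVING MIN(total) > (SELECT AVG(total) FROM orders)

Result:
customer
--------
Grace   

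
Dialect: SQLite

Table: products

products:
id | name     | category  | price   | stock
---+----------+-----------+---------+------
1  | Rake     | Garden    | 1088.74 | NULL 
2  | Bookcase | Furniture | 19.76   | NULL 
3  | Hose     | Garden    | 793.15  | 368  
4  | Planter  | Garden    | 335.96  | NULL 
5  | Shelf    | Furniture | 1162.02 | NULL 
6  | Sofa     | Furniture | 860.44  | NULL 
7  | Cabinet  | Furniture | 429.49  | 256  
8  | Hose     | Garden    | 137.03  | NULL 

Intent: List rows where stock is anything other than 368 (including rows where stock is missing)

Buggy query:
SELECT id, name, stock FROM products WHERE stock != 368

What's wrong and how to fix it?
Bug: Inequality against NULL is unknown, not true; rows with NULL are dropped

Fix: Add an explicit OR stock IS NULL to include the missing-value rows

Corrected query:
SELECT id, name, stock FROM products WHERE stock != 368 OR stock IS NULL

Result:
id | name     | stock
---+----------+------
1  | Rake     | NULL 
2  | Bookcase | NULL 
4  | Planter  | NULL 
5  | Shelf    | NULL 
6  | Sofa     | NULL 
7  | Cabinet  | 256  
8  | Hose     | NULL 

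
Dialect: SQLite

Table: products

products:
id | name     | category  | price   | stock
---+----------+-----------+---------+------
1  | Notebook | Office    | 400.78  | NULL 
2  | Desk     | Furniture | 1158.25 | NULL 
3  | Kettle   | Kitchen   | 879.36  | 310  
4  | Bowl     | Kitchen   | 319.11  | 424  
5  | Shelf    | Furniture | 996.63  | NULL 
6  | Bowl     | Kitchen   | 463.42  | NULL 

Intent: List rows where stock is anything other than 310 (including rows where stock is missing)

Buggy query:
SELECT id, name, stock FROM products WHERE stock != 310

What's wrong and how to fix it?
Bug: Inequality against NULL is unknown, not true; rows with NULL are dropped

Fix: Add an explicit OR stock IS NULL to include the missing-value rows

Corrected query:
SELECT id, name, stock FROM products WHERE stock != 310 OR stock IS NULL

Result:
id | name     | stock
---+----------+------
1  | Notebook | NULL 
2  | Desk     | NULL 
4  | Bowl     | 424  
5  | Shelf    | NULL 
6  | Bowl     | NULL 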